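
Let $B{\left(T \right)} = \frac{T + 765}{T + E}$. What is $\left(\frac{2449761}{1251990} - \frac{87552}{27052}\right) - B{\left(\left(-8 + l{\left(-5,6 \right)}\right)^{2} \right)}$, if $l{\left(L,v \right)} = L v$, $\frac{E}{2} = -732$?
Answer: $\frac{616244893993}{5644805580} \approx 109.17$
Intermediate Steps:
$E = -1464$ ($E = 2 \left(-732\right) = -1464$)
$B{\left(T \right)} = \frac{765 + T}{-1464 + T}$ ($B{\left(T \right)} = \frac{T + 765}{T - 1464} = \frac{765 + T}{-1464 + T}$)
$\left(\frac{2449761}{1251990} - \frac{87552}{27052}\right) - B{\left(\left(-8 + l{\left(-5,6 \right)}\right)^{2} \right)} = \left(\frac{2449761}{1251990} - \frac{87552}{27052}\right) - \frac{765 + \left(-8 - 30\right)^{2}}{-1464 + \left(-8 - 30\right)^{2}} = \left(2449761 \cdot \frac{1}{1251990} - \frac{21888}{6763}\right) - \frac{765 + \left(-8 - 30\right)^{2}}{-1464 + \left(-8 - 30\right)^{2}} = \left(\frac{816587}{417330} - \frac{21888}{6763}\right) - \frac{765 + \left(-38\right)^{2}}{-1464 + \left(-38\right)^{2}} = - \frac{3611941159}{2822402790} - \frac{765 + 1444}{-1464 + 1444} = - \frac{3611941159}{2822402790} - \frac{1}{-20} \cdot 2209 = - \frac{3611941159}{2822402790} - \left(- \frac{1}{20}\right) 2209 = - \frac{3611941159}{2822402790} - - \frac{2209}{20} = - \frac{3611941159}{2822402790} + \frac{2209}{20} = \frac{616244893993}{5644805580}$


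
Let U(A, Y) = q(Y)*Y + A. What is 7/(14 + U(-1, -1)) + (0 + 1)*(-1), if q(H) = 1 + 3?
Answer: -2/9 ≈ -0.22222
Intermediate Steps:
q(H) = 4
U(A, Y) = A + 4*Y (U(A, Y) = 4*Y + A = A + 4*Y)
7/(14 + U(-1, -1)) + (0 + 1)*(-1) = 7/(14 + (-1 + 4*(-1))) + (0 + 1)*(-1) = 7/(14 + (-1 - 4)) + 1*(-1) = 7/(14 - 5) - 1 = 7/9 - 1 = -2/9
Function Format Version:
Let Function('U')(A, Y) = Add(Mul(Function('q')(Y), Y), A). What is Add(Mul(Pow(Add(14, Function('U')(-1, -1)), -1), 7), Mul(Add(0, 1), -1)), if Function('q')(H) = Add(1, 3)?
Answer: Rational(-2, 9) ≈ -0.22222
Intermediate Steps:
Function('q')(H) = 4
Function('U')(A, Y) = Add(A, Mul(4, Y)) (Function('U')(A, Y) = Add(Mul(4, Y), A) = Add(A, Mul(4, Y)))
Add(Mul(Pow(Add(14, Function('U')(-1, -1)), -1), 7), Mul(Add(0, 1), -1)) = Add(Mul(Pow(Add(14, Add(-1, Mul(4, -1))), -1), 7), Mul(Add(0, 1), -1)) = Add(Mul(Pow(Add(14, Add(-1, -4)), -1), 7), Mul(1, -1)) = Add(Mul(Pow(Add(14, -5), -1), 7), -1) = Add(Mul(Pow(9, -1), 7), -1) = Add(Mul(Rational(1, 9), 7), -1) = Add(Rational(7, 9), -1) = Rational(-2, 9)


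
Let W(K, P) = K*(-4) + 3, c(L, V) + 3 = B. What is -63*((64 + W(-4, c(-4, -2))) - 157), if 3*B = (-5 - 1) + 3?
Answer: 4662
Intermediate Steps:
B = -1 (B = ((-5 - 1) + 3)/3 = (-6 + 3)/3 = (⅓)*(-3) = -1)
c(L, V) = -4 (c(L, V) = -3 - 1 = -4)
W(K, P) = 3 - 4*K (W(K, P) = -4*K + 3 = 3 - 4*K)
-63*((64 + W(-4, c(-4, -2))) - 157) = -63*((64 + (3 - 4*(-4))) - 157) = -63*((64 + (3 + 16)) - 157) = -63*((64 + 19) - 157) = -63*(83 - 157) = -63*(-74) = 4662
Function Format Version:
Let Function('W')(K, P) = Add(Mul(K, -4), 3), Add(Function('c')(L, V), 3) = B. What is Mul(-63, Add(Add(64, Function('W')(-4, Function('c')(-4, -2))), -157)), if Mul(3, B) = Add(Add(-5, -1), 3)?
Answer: 4662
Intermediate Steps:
B = -1 (B = Mul(Rational(1, 3), Add(Add(-5, -1), 3)) = Mul(Rational(1, 3), Add(-6, 3)) = Mul(Rational(1, 3), -3) = -1)
Function('c')(L, V) = -4 (Function('c')(L, V) = Add(-3, -1) = -4)
Function('W')(K, P) = Add(3, Mul(-4, K)) (Function('W')(K, P) = Add(Mul(-4, K), 3) = Add(3, Mul(-4, K)))
Mul(-63, Add(Add(64, Function('W')(-4, Function('c')(-4, -2))), -157)) = Mul(-63, Add(Add(64, Add(3, Mul(-4, -4))), -157)) = Mul(-63, Add(Add(64, Add(3, 16)), -157)) = Mul(-63, Add(Add(64, 19), -157)) = Mul(-63, Add(83, -157)) = Mul(-63, -74) = 4662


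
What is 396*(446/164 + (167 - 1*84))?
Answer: 1391742/41 ≈ 33945.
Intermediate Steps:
396*(446/164 + (167 - 1*84)) = 396*(446*(1/164) + (167 - 84)) = 396*(223/82 + 83) = 396*(7029/82) = 1391742/41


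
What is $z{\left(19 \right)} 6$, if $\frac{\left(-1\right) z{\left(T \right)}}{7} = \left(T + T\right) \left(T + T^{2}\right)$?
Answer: $-606480$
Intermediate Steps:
$z{\left(T \right)} = - 14 T \left(T + T^{2}\right)$ ($z{\left(T \right)} = - 7 \left(T + T\right) \left(T + T^{2}\right) = - 7 \cdot 2 T \left(T + T^{2}\right) = - 14 T \left(T + T^{2}\right)$)
$z{\left(19 \right)} 6 = 14 \cdot 19^{2} \left(-1 - 19\right) 6 = 14 \cdot 361 \left(-1 - 19\right) 6 = 14 \cdot 361 \left(-20\right) 6 = \left(-101080\right) 6 = -606480$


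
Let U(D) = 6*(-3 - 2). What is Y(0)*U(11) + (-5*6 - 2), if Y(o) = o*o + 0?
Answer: -32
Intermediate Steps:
Y(o) = o² (Y(o) = o² + 0 = o²)
U(D) = -30 (U(D) = 6*(-5) = -30)
Y(0)*U(11) + (-5*6 - 2) = 0²*(-30) + (-5*6 - 2) = 0*(-30) + (-30 - 2) = 0 - 32 = -32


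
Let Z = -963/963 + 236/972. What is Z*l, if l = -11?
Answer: 2024/243 ≈ 8.3292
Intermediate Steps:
Z = -184/243 (Z = -963*1/963 + 236*(1/972) = -1 + 59/243 = -184/243 ≈ -0.75720)
Z*l = -184/243*(-11) = 2024/243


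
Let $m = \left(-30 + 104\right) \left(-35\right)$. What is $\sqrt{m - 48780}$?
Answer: $i \sqrt{51370} \approx 226.65 i$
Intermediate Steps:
$m = -2590$ ($m = 74 \left(-35\right) = -2590$)
$\sqrt{m - 48780} = \sqrt{-2590 - 48780} = \sqrt{-51370} = i \sqrt{51370}$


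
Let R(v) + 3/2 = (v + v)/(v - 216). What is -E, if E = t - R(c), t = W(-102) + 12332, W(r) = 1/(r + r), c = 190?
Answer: -32747189/2652 ≈ -12348.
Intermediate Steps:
R(v) = -3/2 + 2*v/(-216 + v) (R(v) = -3/2 + (v + v)/(v - 216) = -3/2 + (2*v)/(-216 + v) = -3/2 + 2*v/(-216 + v))
W(r) = 1/(2*r)
t = 2515727/204 (t = (1/2)/(-102) + 12332 = (1/2)*(-1/102) + 12332 = -1/204 + 12332 = 2515727/204 ≈ 12332.)
E = 32747189/2652 (E = 2515727/204 - (648 + 190)/(2*(-216 + 190)) = 2515727/204 - 838/(2*(-26)) = 2515727/204 - (-1)*838/(2*26) = 2515727/204 - 1*(-419/26) = 2515727/204 + 419/26 = 32747189/2652 ≈ 12348.)
-E = -1*32747189/2652 = -32747189/2652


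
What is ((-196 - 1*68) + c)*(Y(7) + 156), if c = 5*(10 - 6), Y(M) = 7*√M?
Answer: -38064 - 1708*√7 ≈ -42583.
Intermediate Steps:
c = 20 (c = 5*4 = 20)
((-196 - 1*68) + c)*(Y(7) + 156) = ((-196 - 1*68) + 20)*(7*√7 + 156) = ((-196 - 68) + 20)*(156 + 7*√7) = (-264 + 20)*(156 + 7*√7) = -244*(156 + 7*√7) = -38064 - 1708*√7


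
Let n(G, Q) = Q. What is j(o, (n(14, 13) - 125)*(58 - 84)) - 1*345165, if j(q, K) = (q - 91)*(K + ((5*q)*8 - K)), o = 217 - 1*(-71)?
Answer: 1924275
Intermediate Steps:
o = 288 (o = 217 + 71 = 288)
j(q, K) = 40*q*(-91 + q) (j(q, K) = (-91 + q)*(K + (40*q - K)) = (-91 + q)*(K + (-K + 40*q)) = (-91 + q)*(40*q) = 40*q*(-91 + q))
j(o, (n(14, 13) - 125)*(58 - 84)) - 1*345165 = 40*288*(-91 + 288) - 1*345165 = 40*288*197 - 345165 = 2269440 - 345165 = 1924275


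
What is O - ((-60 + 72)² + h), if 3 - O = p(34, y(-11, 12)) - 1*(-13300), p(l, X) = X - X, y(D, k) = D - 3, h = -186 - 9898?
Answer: -3357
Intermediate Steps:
h = -10084
y(D, k) = -3 + D
p(l, X) = 0
O = -13297 (O = 3 - (0 - 1*(-13300)) = 3 - (0 + 13300) = 3 - 1*13300 = 3 - 13300 = -13297)
O - ((-60 + 72)² + h) = -13297 - ((-60 + 72)² - 10084) = -13297 - (12² - 10084) = -13297 - (144 - 10084) = -13297 - 1*(-9940) = -13297 + 9940 = -3357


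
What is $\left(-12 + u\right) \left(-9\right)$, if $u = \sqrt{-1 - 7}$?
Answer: $108 - 18 i \sqrt{2} \approx 108.0 - 25.456 i$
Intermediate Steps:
$u = 2 i \sqrt{2}$ ($u = \sqrt{-8} = 2 i \sqrt{2} \approx 2.8284 i$)
$\left(-12 + u\right) \left(-9\right) = \left(-12 + 2 i \sqrt{2}\right) \left(-9\right) = 108 - 18 i \sqrt{2}$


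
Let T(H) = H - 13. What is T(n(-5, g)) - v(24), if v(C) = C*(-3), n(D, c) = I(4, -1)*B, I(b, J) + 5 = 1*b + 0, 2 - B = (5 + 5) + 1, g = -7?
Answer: 68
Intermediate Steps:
B = -9 (B = 2 - ((5 + 5) + 1) = 2 - (10 + 1) = 2 - 1*11 = 2 - 11 = -9)
I(b, J) = -5 + b (I(b, J) = -5 + (1*b + 0) = -5 + (b + 0) = -5 + b)
n(D, c) = 9 (n(D, c) = (-5 + 4)*(-9) = -1*(-9) = 9)
T(H) = -13 + H
v(C) = -3*C
T(n(-5, g)) - v(24) = (-13 + 9) - (-3)*24 = -4 - 1*(-72) = -4 + 72 = 68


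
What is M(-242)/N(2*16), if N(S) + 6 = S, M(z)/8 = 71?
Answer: 284/13 ≈ 21.846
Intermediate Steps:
M(z) = 568 (M(z) = 8*71 = 568)
N(S) = -6 + S
M(-242)/N(2*16) = 568/(-6 + 2*16) = 568/(-6 + 32) = 568/26 = 568*(1/26) = 284/13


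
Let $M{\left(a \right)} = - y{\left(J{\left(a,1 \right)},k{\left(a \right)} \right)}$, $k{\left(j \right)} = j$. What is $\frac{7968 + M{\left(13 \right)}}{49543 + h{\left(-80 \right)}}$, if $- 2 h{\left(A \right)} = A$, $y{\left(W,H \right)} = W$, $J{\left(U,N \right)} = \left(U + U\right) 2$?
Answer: $\frac{7916}{49583} \approx 0.15965$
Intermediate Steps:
$J{\left(U,N \right)} = 4 U$ ($J{\left(U,N \right)} = 2 U 2 = 4 U$)
$M{\left(a \right)} = - 4 a$
$h{\left(A \right)} = - \frac{A}{2}$
$\frac{7968 + M{\left(13 \right)}}{49543 + h{\left(-80 \right)}} = \frac{7968 - 52}{49543 - -40} = \frac{7968 - 52}{49543 + 40} = \frac{7916}{49583}$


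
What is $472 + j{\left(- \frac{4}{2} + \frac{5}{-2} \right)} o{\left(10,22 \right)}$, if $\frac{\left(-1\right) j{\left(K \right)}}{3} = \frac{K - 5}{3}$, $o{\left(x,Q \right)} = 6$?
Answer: $529$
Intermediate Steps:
$j{\left(K \right)} = 5 - K$ ($j{\left(K \right)} = - 3 \frac{K - 5}{3} = - 3 \left(K - 5\right) \frac{1}{3} = - 3 \left(-5 + K\right) \frac{1}{3} = - 3 \left(- \frac{5}{3} + \frac{K}{3}\right) = 5 - K$)
$472 + j{\left(- \frac{4}{2} + \frac{5}{-2} \right)} o{\left(10,22 \right)} = 472 + \left(5 - \left(- \frac{4}{2} + \frac{5}{-2}\right)\right) 6 = 472 + \left(5 - \left(\left(-4\right) \frac{1}{2} + 5 \left(- \frac{1}{2}\right)\right)\right) 6 = 472 + \left(5 - \left(-2 - \frac{5}{2}\right)\right) 6 = 472 + \left(5 - - \frac{9}{2}\right) 6 = 472 + \left(5 + \frac{9}{2}\right) 6 = 472 + \frac{19}{2} \cdot 6 = 472 + 57 = 529$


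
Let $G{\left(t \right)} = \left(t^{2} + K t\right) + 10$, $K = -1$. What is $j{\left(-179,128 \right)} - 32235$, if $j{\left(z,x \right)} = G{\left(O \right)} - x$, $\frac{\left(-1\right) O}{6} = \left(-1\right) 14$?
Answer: $-25381$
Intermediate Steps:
$O = 84$ ($O = - 6 \left(\left(-1\right) 14\right) = \left(-6\right) \left(-14\right) = 84$)
$G{\left(t \right)} = 10 + t^{2} - t$ ($G{\left(t \right)} = \left(t^{2} - t\right) + 10 = 10 + t^{2} - t$)
$j{\left(z,x \right)} = 6982 - x$ ($j{\left(z,x \right)} = \left(10 + 84^{2} - 84\right) - x = \left(10 + 7056 - 84\right) - x = 6982 - x$)
$j{\left(-179,128 \right)} - 32235 = \left(6982 - 128\right) - 32235 = 6854 - 32235 = -25381$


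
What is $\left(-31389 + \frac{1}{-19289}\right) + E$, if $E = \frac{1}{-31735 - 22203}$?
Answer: $- \frac{32657432137125}{1040410082} \approx -31389.0$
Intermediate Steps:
$E = - \frac{1}{53938}$ ($E = \frac{1}{-53938} = - \frac{1}{53938} \approx -1.854 \cdot 10^{-5}$)
$\left(-31389 + \frac{1}{-19289}\right) + E = \left(-31389 + \frac{1}{-19289}\right) - \frac{1}{53938} = \left(-31389 - \frac{1}{19289}\right) - \frac{1}{53938} = - \frac{605462422}{19289} - \frac{1}{53938} = - \frac{32657432137125}{1040410082}$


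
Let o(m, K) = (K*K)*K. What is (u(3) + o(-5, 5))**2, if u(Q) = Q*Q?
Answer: 17956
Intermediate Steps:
o(m, K) = K**3 (o(m, K) = K**2*K = K**3)
u(Q) = Q**2
(u(3) + o(-5, 5))**2 = (3**2 + 5**3)**2 = (9 + 125)**2 = 134**2 = 17956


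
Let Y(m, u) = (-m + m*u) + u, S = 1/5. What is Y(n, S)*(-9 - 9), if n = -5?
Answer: -378/5 ≈ -75.600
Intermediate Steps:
S = ⅕ (S = 1*(⅕) = ⅕ ≈ 0.20000)
Y(m, u) = u - m + m*u
Y(n, S)*(-9 - 9) = (⅕ - 1*(-5) - 5*⅕)*(-9 - 9) = (⅕ + 5 - 1)*(-18) = (21/5)*(-18) = -378/5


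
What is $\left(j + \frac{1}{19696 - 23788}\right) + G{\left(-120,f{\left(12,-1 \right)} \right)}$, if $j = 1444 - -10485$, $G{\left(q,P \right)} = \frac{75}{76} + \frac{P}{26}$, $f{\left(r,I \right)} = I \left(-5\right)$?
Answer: $\frac{3014529536}{252681} \approx 11930.0$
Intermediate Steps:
$f{\left(r,I \right)} = - 5 I$
$G{\left(q,P \right)} = \frac{75}{76} + \frac{P}{26}$ ($G{\left(q,P \right)} = 75 \cdot \frac{1}{76} + P \frac{1}{26} = \frac{75}{76} + \frac{P}{26}$)
$j = 11929$ ($j = 1444 + 10485 = 11929$)
$\left(j + \frac{1}{19696 - 23788}\right) + G{\left(-120,f{\left(12,-1 \right)} \right)} = \left(11929 + \frac{1}{19696 - 23788}\right) + \left(\frac{75}{76} + \frac{\left(-5\right) \left(-1\right)}{26}\right) = \left(11929 + \frac{1}{-4092}\right) + \left(\frac{75}{76} + \frac{1}{26} \cdot 5\right) = \left(11929 - \frac{1}{4092}\right) + \left(\frac{75}{76} + \frac{5}{26}\right) = \frac{48813467}{4092} + \frac{1165}{988} = \frac{3014529536}{252681}$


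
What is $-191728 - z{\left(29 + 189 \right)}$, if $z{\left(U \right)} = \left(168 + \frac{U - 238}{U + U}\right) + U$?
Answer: $- \frac{20940421}{109} \approx -1.9211 \cdot 10^{5}$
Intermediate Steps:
$z{\left(U \right)} = 168 + U + \frac{-238 + U}{2 U}$ ($z{\left(U \right)} = \left(168 + \frac{-238 + U}{2 U}\right) + U = 168 + U + \frac{-238 + U}{2 U}$)
$-191728 - z{\left(29 + 189 \right)} = -191728 - \left(\frac{337}{2} + \left(29 + 189\right) - \frac{119}{29 + 189}\right) = -191728 - \left(\frac{337}{2} + 218 - \frac{119}{218}\right) = -191728 - \frac{42069}{109} = - \frac{20940421}{109}$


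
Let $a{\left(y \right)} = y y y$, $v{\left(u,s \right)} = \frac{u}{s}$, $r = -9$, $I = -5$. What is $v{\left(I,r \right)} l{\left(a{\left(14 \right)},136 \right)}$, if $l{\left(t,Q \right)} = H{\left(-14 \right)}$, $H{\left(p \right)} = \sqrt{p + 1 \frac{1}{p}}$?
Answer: $\frac{5 i \sqrt{2758}}{126} \approx 2.084 i$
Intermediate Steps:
$H{\left(p \right)} = \sqrt{p + \frac{1}{p}}$
$a{\left(y \right)} = y^{3}$ ($a{\left(y \right)} = y^{2} y = y^{3}$)
$l{\left(t,Q \right)} = \frac{i \sqrt{2758}}{14}$ ($l{\left(t,Q \right)} = \sqrt{-14 + \frac{1}{-14}} = \sqrt{-14 - \frac{1}{14}} = \sqrt{- \frac{197}{14}} = \frac{i \sqrt{2758}}{14}$)
$v{\left(I,r \right)} l{\left(a{\left(14 \right)},136 \right)} = - \frac{5}{-9} \frac{i \sqrt{2758}}{14} = \left(-5\right) \left(- \frac{1}{9}\right) \frac{i \sqrt{2758}}{14} = \frac{5 \frac{i \sqrt{2758}}{14}}{9} = \frac{5 i \sqrt{2758}}{126}$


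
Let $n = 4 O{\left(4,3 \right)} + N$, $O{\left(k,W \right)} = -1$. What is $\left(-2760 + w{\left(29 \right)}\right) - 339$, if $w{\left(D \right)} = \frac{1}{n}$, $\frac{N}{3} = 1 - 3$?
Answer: $- \frac{30991}{10} \approx -3099.1$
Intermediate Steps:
$N = -6$ ($N = 3 \left(1 - 3\right) = 3 \left(-2\right) = -6$)
$n = -10$ ($n = 4 \left(-1\right) - 6 = -4 - 6 = -10$)
$w{\left(D \right)} = - \frac{1}{10}$ ($w{\left(D \right)} = \frac{1}{-10} = - \frac{1}{10}$)
$\left(-2760 + w{\left(29 \right)}\right) - 339 = \left(-2760 - \frac{1}{10}\right) - 339 = - \frac{27601}{10} - 339 = - \frac{30991}{10}$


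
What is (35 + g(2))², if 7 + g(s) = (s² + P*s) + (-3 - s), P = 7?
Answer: 1681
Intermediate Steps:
g(s) = -10 + s² + 6*s (g(s) = -7 + ((s² + 7*s) + (-3 - s)) = -7 + (-3 + s² + 6*s) = -10 + s² + 6*s)
(35 + g(2))² = (35 + (-10 + 2² + 6*2))² = (35 + (-10 + 4 + 12))² = (35 + 6)² = 41² = 1681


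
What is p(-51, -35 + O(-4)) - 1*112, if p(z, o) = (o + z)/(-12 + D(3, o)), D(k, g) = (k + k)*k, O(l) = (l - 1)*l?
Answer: -123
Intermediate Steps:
O(l) = l*(-1 + l) (O(l) = (-1 + l)*l = l*(-1 + l))
D(k, g) = 2*k² (D(k, g) = (2*k)*k = 2*k²)
p(z, o) = o/6 + z/6 (p(z, o) = (o + z)/(-12 + 2*3²) = (o + z)/(-12 + 2*9) = (o + z)/(-12 + 18) = (o + z)/6 = (o + z)*(⅙) = o/6 + z/6)
p(-51, -35 + O(-4)) - 1*112 = ((-35 - 4*(-1 - 4))/6 + (⅙)*(-51)) - 1*112 = ((-35 - 4*(-5))/6 - 17/2) - 112 = ((-35 + 20)/6 - 17/2) - 112 = ((⅙)*(-15) - 17/2) - 112 = (-5/2 - 17/2) - 112 = -11 - 112 = -123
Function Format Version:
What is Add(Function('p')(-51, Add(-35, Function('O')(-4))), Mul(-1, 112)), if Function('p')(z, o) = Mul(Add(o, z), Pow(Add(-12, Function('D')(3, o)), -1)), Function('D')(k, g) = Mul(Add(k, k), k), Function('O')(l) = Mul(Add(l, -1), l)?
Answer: -123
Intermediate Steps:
Function('O')(l) = Mul(l, Add(-1, l)) (Function('O')(l) = Mul(Add(-1, l), l) = Mul(l, Add(-1, l)))
Function('D')(k, g) = Mul(2, Pow(k, 2)) (Function('D')(k, g) = Mul(Mul(2, k), k) = Mul(2, Pow(k, 2)))
Function('p')(z, o) = Add(Mul(Rational(1, 6), o), Mul(Rational(1, 6), z)) (Function('p')(z, o) = Mul(Add(o, z), Pow(Add(-12, Mul(2, Pow(3, 2))), -1)) = Mul(Add(o, z), Pow(Add(-12, Mul(2, 9)), -1)) = Mul(Add(o, z), Pow(Add(-12, 18), -1)) = Mul(Add(o, z), Pow(6, -1)) = Mul(Add(o, z), Rational(1, 6)) = Add(Mul(Rational(1, 6), o), Mul(Rational(1, 6), z)))
Add(Function('p')(-51, Add(-35, Function('O')(-4))), Mul(-1, 112)) = Add(Add(Mul(Rational(1, 6), Add(-35, Mul(-4, Add(-1, -4)))), Mul(Rational(1, 6), -51)), Mul(-1, 112)) = Add(Add(Mul(Rational(1, 6), Add(-35, Mul(-4, -5))), Rational(-17, 2)), -112) = Add(Add(Mul(Rational(1, 6), Add(-35, 20)), Rational(-17, 2)), -112) = Add(Add(Mul(Rational(1, 6), -15), Rational(-17, 2)), -112) = Add(Add(Rational(-5, 2), Rational(-17, 2)), -112) = Add(-11, -112) = -123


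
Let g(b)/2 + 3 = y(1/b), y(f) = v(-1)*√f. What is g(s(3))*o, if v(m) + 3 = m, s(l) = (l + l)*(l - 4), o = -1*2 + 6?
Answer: -24 - 16*I*√6/3 ≈ -24.0 - 13.064*I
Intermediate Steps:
o = 4 (o = -2 + 6 = 4)
s(l) = 2*l*(-4 + l) (s(l) = (2*l)*(-4 + l) = 2*l*(-4 + l))
v(m) = -3 + m
y(f) = -4*√f (y(f) = (-3 - 1)*√f = -4*√f)
g(b) = -6 - 8*√(1/b) (g(b) = -6 + 2*(-4*√(1/b)) = -6 - 8*√(1/b))
g(s(3))*o = (-6 - 8*I*√6/6)*4 = (-6 - 4*I*√6/3)*4 = -24 - 16*I*√6/3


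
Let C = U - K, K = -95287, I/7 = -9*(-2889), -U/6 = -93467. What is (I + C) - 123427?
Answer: 714669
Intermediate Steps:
U = 560802 (U = -6*(-93467) = 560802)
I = 182007 (I = 7*(-9*(-2889)) = 7*26001 = 182007)
C = 656089 (C = 560802 - 1*(-95287) = 560802 + 95287 = 656089)
(I + C) - 123427 = (182007 + 656089) - 123427 = 838096 - 123427 = 714669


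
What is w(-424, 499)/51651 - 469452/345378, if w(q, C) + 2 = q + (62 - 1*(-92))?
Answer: -4056934678/2973186513 ≈ -1.3645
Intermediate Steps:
w(q, C) = 152 + q (w(q, C) = -2 + (q + (62 - 1*(-92))) = -2 + (q + (62 + 92)) = -2 + (q + 154) = -2 + (154 + q) = 152 + q)
w(-424, 499)/51651 - 469452/345378 = (152 - 424)/51651 - 469452/345378 = -272*1/51651 - 469452*1/345378 = -272/51651 - 78242/57563 = -4056934678/2973186513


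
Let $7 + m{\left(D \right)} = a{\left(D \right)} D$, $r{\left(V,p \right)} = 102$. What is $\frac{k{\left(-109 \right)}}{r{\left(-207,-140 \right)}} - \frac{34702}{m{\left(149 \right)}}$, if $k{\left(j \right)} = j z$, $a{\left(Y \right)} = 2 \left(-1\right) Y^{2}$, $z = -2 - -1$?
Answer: $\frac{724673249}{674822310} \approx 1.0739$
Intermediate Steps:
$z = -1$ ($z = -2 + 1 = -1$)
$a{\left(Y \right)} = - 2 Y^{2}$
$m{\left(D \right)} = -7 - 2 D^{3}$ ($m{\left(D \right)} = -7 + - 2 D^{2} D = -7 - 2 D^{3}$)
$k{\left(j \right)} = - j$ ($k{\left(j \right)} = j \left(-1\right) = - j$)
$\frac{k{\left(-109 \right)}}{r{\left(-207,-140 \right)}} - \frac{34702}{m{\left(149 \right)}} = \frac{\left(-1\right) \left(-109\right)}{102} - \frac{34702}{-7 - 2 \cdot 149^{3}} = 109 \cdot \frac{1}{102} - \frac{34702}{-7 - 6615898} = \frac{109}{102} - \frac{34702}{-7 - 6615898} = \frac{109}{102} - \frac{34702}{-6615905} = \frac{109}{102} - - \frac{34702}{6615905} = \frac{109}{102} + \frac{34702}{6615905} = \frac{724673249}{674822310}$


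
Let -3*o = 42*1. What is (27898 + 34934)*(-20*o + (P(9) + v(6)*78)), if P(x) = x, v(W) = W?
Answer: 47563824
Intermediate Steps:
o = -14 ≈ -14.000
(27898 + 34934)*(-20*o + (P(9) + v(6)*78)) = (27898 + 34934)*(-20*(-14) + (9 + 6*78)) = 62832*(280 + (9 + 468)) = 62832*(280 + 477) = 62832*757 = 47563824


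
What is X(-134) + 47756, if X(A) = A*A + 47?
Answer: 65759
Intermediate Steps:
X(A) = 47 + A² (X(A) = A² + 47 = 47 + A²)
X(-134) + 47756 = (47 + (-134)²) + 47756 = (47 + 17956) + 47756 = 18003 + 47756 = 65759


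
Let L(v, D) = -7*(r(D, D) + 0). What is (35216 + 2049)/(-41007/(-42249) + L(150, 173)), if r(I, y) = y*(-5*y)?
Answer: 524802995/14752167414 ≈ 0.035575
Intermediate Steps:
r(I, y) = -5*y²
L(v, D) = 35*D² (L(v, D) = -7*(-5*D² + 0) = -(-35)*D² = 35*D²)
(35216 + 2049)/(-41007/(-42249) + L(150, 173)) = (35216 + 2049)/(-41007/(-42249) + 35*173²) = 37265/(-41007*(-1/42249) + 35*29929) = 37265/(13669/14083 + 1047515) = 37265/(14752167414/14083) = 37265*(14083/14752167414) = 524802995/14752167414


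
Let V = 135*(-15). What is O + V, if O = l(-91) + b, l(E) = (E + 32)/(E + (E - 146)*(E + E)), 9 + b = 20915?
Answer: 812694824/43043 ≈ 18881.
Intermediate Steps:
b = 20906 (b = -9 + 20915 = 20906)
V = -2025
l(E) = (32 + E)/(E + 2*E*(-146 + E)) (l(E) = (32 + E)/(E + (-146 + E)*(2*E)) = (32 + E)/(E + 2*E*(-146 + E)))
O = 899856899/43043 (O = (32 - 91)/((-91)*(-291 + 2*(-91))) + 20906 = -1/91*(-59)/(-291 - 182) + 20906 = -1/91*(-59)/(-473) + 20906 = -1/91*(-1/473)*(-59) + 20906 = -59/43043 + 20906 = 899856899/43043 ≈ 20906.)
O + V = 899856899/43043 - 2025 = 812694824/43043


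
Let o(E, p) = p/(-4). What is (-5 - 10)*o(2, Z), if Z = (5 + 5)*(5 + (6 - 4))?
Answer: 525/2 ≈ 262.50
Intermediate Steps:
Z = 70 (Z = 10*(5 + 2) = 10*7 = 70)
o(E, p) = -p/4 (o(E, p) = p*(-¼) = -p/4)
(-5 - 10)*o(2, Z) = (-5 - 10)*(-¼*70) = -15*(-35/2) = 525/2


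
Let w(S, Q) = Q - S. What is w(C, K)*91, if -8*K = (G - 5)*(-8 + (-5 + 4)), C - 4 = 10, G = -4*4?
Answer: -27391/8 ≈ -3423.9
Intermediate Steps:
G = -16
C = 14 (C = 4 + 10 = 14)
K = -189/8 (K = -(-16 - 5)*(-8 + (-5 + 4))/8 = -(-21)*(-8 - 1)/8 = -(-21)*(-9)/8 = -1/8*189 = -189/8 ≈ -23.625)
w(C, K)*91 = (-189/8 - 1*14)*91 = (-189/8 - 14)*91 = -301/8*91 = -27391/8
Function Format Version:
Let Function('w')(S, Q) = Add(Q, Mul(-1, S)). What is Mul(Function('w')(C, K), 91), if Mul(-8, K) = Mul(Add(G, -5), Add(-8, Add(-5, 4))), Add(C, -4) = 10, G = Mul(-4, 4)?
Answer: Rational(-27391, 8) ≈ -3423.9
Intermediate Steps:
G = -16
C = 14 (C = Add(4, 10) = 14)
K = Rational(-189, 8) (K = Mul(Rational(-1, 8), Mul(Add(-16, -5), Add(-8, Add(-5, 4)))) = Mul(Rational(-1, 8), Mul(-21, Add(-8, -1))) = Mul(Rational(-1, 8), Mul(-21, -9)) = Mul(Rational(-1, 8), 189) = Rational(-189, 8) ≈ -23.625)
Mul(Function('w')(C, K), 91) = Mul(Add(Rational(-189, 8), Mul(-1, 14)), 91) = Mul(Add(Rational(-189, 8), -14), 91) = Mul(Rational(-301, 8), 91) = Rational(-27391, 8)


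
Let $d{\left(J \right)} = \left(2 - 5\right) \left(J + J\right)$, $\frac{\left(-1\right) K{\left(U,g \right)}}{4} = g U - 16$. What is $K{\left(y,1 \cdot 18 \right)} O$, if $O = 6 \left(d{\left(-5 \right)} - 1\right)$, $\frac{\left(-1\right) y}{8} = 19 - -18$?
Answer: $3719424$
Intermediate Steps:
$y = -296$ ($y = - 8 \left(19 - -18\right) = - 8 \left(19 + 18\right) = \left(-8\right) 37 = -296$)
$K{\left(U,g \right)} = 64 - 4 U g$ ($K{\left(U,g \right)} = - 4 \left(g U - 16\right) = - 4 \left(U g - 16\right) = - 4 \left(-16 + U g\right) = 64 - 4 U g$)
$d{\left(J \right)} = - 6 J$ ($d{\left(J \right)} = - 3 \cdot 2 J = - 6 J$)
$O = 174$ ($O = 6 \left(\left(-6\right) \left(-5\right) - 1\right) = 6 \left(30 - 1\right) = 6 \cdot 29 = 174$)
$K{\left(y,1 \cdot 18 \right)} O = \left(64 - - 1184 \cdot 1 \cdot 18\right) 174 = \left(64 - \left(-1184\right) 18\right) 174 = \left(64 + 21312\right) 174 = 21376 \cdot 174 = 3719424$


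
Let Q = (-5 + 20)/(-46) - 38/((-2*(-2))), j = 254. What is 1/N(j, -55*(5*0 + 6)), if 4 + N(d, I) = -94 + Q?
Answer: -23/2480 ≈ -0.0092742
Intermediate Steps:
Q = -226/23 (Q = 15*(-1/46) - 38/4 = -15/46 - 38*¼ = -15/46 - 19/2 = -226/23 ≈ -9.8261)
N(d, I) = -2480/23 (N(d, I) = -4 + (-94 - 226/23) = -4 - 2388/23 = -2480/23)
1/N(j, -55*(5*0 + 6)) = 1/(-2480/23) = -23/2480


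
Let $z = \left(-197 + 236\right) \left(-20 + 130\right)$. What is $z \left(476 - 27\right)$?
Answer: $1926210$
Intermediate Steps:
$z = 4290$ ($z = 39 \cdot 110 = 4290$)
$z \left(476 - 27\right) = 4290 \left(476 - 27\right) = 4290 \cdot 449 = 1926210$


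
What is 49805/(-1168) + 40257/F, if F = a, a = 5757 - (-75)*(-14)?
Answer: -20823551/610864 ≈ -34.089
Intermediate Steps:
a = 4707 (a = 5757 - 1*1050 = 5757 - 1050 = 4707)
F = 4707
49805/(-1168) + 40257/F = 49805/(-1168) + 40257/4707 = 49805*(-1/1168) + 40257*(1/4707) = -49805/1168 + 4473/523 = -20823551/610864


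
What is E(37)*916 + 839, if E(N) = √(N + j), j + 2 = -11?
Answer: 839 + 1832*√6 ≈ 5326.5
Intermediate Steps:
j = -13 (j = -2 - 11 = -13)
E(N) = √(-13 + N) (E(N) = √(N - 13) = √(-13 + N))
E(37)*916 + 839 = √(-13 + 37)*916 + 839 = √24*916 + 839 = (2*√6)*916 + 839 = 1832*√6 + 839 = 839 + 1832*√6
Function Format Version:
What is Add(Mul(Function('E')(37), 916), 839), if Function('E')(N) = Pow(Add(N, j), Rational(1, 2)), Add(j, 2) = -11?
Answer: Add(839, Mul(1832, Pow(6, Rational(1, 2)))) ≈ 5326.5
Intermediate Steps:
j = -13 (j = Add(-2, -11) = -13)
Function('E')(N) = Pow(Add(-13, N), Rational(1, 2)) (Function('E')(N) = Pow(Add(N, -13), Rational(1, 2)) = Pow(Add(-13, N), Rational(1, 2)))
Add(Mul(Function('E')(37), 916), 839) = Add(Mul(Pow(Add(-13, 37), Rational(1, 2)), 916), 839) = Add(Mul(Pow(24, Rational(1, 2)), 916), 839) = Add(Mul(Mul(2, Pow(6, Rational(1, 2))), 916), 839) = Add(Mul(1832, Pow(6, Rational(1, 2))), 839) = Add(839, Mul(1832, Pow(6, Rational(1, 2))))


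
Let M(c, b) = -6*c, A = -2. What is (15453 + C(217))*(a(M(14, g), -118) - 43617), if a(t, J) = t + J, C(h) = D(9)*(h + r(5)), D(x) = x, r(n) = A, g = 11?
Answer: -761924772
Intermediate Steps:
r(n) = -2
C(h) = -18 + 9*h (C(h) = 9*(h - 2) = 9*(-2 + h) = -18 + 9*h)
a(t, J) = J + t
(15453 + C(217))*(a(M(14, g), -118) - 43617) = (15453 + (-18 + 9*217))*((-118 - 6*14) - 43617) = (15453 + (-18 + 1953))*((-118 - 84) - 43617) = (15453 + 1935)*(-202 - 43617) = 17388*(-43819) = -761924772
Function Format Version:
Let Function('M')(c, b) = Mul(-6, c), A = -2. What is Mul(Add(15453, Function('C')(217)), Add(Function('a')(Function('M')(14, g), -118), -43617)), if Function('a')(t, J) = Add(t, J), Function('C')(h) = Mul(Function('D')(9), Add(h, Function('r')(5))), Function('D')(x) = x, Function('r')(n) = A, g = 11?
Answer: -761924772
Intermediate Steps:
Function('r')(n) = -2
Function('C')(h) = Add(-18, Mul(9, h)) (Function('C')(h) = Mul(9, Add(h, -2)) = Mul(9, Add(-2, h)) = Add(-18, Mul(9, h)))
Function('a')(t, J) = Add(J, t)
Mul(Add(15453, Function('C')(217)), Add(Function('a')(Function('M')(14, g), -118), -43617)) = Mul(Add(15453, Add(-18, Mul(9, 217))), Add(Add(-118, Mul(-6, 14)), -43617)) = Mul(Add(15453, Add(-18, 1953)), Add(Add(-118, -84), -43617)) = Mul(Add(15453, 1935), Add(-202, -43617)) = Mul(17388, -43819) = -761924772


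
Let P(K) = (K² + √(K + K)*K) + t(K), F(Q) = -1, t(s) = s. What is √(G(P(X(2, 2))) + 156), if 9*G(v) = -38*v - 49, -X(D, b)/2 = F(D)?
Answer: 5*√39/3 ≈ 10.408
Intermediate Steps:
X(D, b) = 2 (X(D, b) = -2*(-1) = 2)
P(K) = K + K² + √2*K^(3/2) (P(K) = (K² + √(K + K)*K) + K = (K² + √(2*K)*K) + K = (K² + (√2*√K)*K) + K = (K² + √2*K^(3/2)) + K = K + K² + √2*K^(3/2))
G(v) = -49/9 - 38*v/9 (G(v) = (-38*v - 49)/9 = (-49 - 38*v)/9 = -49/9 - 38*v/9)
√(G(P(X(2, 2))) + 156) = √((-49/9 - 38*(2 + 2² + √2*2^(3/2))/9) + 156) = √((-49/9 - 38*(2 + 4 + √2*(2*√2))/9) + 156) = √((-49/9 - 38*(2 + 4 + 4)/9) + 156) = √((-49/9 - 38/9*10) + 156) = √((-49/9 - 380/9) + 156) = √(-143/3 + 156) = √(325/3) = 5*√39/3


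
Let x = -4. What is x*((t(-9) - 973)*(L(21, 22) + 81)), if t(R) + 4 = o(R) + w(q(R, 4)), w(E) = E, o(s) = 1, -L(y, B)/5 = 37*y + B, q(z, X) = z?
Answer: -15421160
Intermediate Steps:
L(y, B) = -185*y - 5*B (L(y, B) = -5*(37*y + B) = -5*(B + 37*y) = -185*y - 5*B)
t(R) = -3 + R (t(R) = -4 + (1 + R) = -3 + R)
x*((t(-9) - 973)*(L(21, 22) + 81)) = -4*((-3 - 9) - 973)*((-185*21 - 5*22) + 81) = -4*(-12 - 973)*((-3885 - 110) + 81) = -(-3940)*(-3995 + 81) = -(-3940)*(-3914) = -4*3855290 = -15421160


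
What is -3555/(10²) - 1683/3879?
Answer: -310181/8620 ≈ -35.984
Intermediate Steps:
-3555/(10²) - 1683/3879 = -3555/100 - 1683*1/3879 = -3555*1/100 - 187/431 = -711/20 - 187/431 = -310181/8620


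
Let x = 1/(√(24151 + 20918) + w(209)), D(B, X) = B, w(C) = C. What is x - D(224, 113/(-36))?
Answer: -311121/1388 + √45069/1388 ≈ -224.00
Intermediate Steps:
x = 1/(209 + √45069) (x = 1/(√(24151 + 20918) + 209) = 1/(√45069 + 209) = 1/(209 + √45069) ≈ 0.0023736)
x - D(224, 113/(-36)) = (-209/1388 + √45069/1388) - 1*224 = (-209/1388 + √45069/1388) - 224 = -311121/1388 + √45069/1388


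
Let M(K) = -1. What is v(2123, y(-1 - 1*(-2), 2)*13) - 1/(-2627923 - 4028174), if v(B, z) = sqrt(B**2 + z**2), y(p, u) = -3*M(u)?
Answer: 1/6656097 + 5*sqrt(180346) ≈ 2123.4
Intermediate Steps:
y(p, u) = 3 (y(p, u) = -3*(-1) = 3)
v(2123, y(-1 - 1*(-2), 2)*13) - 1/(-2627923 - 4028174) = sqrt(2123**2 + (3*13)**2) - 1/(-2627923 - 4028174) = sqrt(4507129 + 39**2) - 1/(-6656097) = sqrt(4507129 + 1521) - 1*(-1/6656097) = sqrt(4508650) + 1/6656097 = 5*sqrt(180346) + 1/6656097 = 1/6656097 + 5*sqrt(180346)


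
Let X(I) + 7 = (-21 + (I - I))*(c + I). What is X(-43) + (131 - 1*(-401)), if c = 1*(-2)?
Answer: 1470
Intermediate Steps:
c = -2
X(I) = 35 - 21*I (X(I) = -7 + (-21 + (I - I))*(-2 + I) = -7 + (-21 + 0)*(-2 + I) = -7 - 21*(-2 + I) = -7 + (42 - 21*I) = 35 - 21*I)
X(-43) + (131 - 1*(-401)) = (35 - 21*(-43)) + (131 - 1*(-401)) = (35 + 903) + (131 + 401) = 938 + 532 = 1470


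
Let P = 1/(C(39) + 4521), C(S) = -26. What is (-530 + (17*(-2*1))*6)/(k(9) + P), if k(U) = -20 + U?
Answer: 1649665/24722 ≈ 66.729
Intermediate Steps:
P = 1/4495 (P = 1/(-26 + 4521) = 1/4495 ≈ 0.00022247)
(-530 + (17*(-2*1))*6)/(k(9) + P) = (-530 + (17*(-2*1))*6)/((-20 + 9) + 1/4495) = (-530 + (17*(-2))*6)/(-11 + 1/4495) = (-530 - 34*6)/(-49444/4495) = (-530 - 204)*(-4495/49444) = -734*(-4495/49444) = 1649665/24722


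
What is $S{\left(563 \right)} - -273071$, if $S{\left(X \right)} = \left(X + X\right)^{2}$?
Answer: $1540947$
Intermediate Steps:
$S{\left(X \right)} = 4 X^{2}$ ($S{\left(X \right)} = \left(2 X\right)^{2} = 4 X^{2}$)
$S{\left(563 \right)} - -273071 = 4 \cdot 563^{2} - -273071 = 4 \cdot 316969 + 273071 = 1267876 + 273071 = 1540947$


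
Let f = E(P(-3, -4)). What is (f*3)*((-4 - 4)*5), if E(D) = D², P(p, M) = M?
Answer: -1920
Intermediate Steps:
f = 16 (f = (-4)² = 16)
(f*3)*((-4 - 4)*5) = (16*3)*((-4 - 4)*5) = 48*(-8*5) = 48*(-40) = -1920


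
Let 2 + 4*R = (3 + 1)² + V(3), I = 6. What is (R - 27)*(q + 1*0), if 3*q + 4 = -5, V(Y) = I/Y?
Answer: 69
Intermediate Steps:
V(Y) = 6/Y
q = -3 (q = -4/3 + (⅓)*(-5) = -4/3 - 5/3 = -3)
R = 4 (R = -½ + ((3 + 1)² + 6/3)/4 = -½ + (4² + 6*(⅓))/4 = -½ + (16 + 2)/4 = -½ + (¼)*18 = -½ + 9/2 = 4)
(R - 27)*(q + 1*0) = (4 - 27)*(-3 + 1*0) = -23*(-3 + 0) = -23*(-3) = 69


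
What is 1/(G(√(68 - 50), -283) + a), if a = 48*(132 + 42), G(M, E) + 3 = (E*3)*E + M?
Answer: 13812/3433884191 - √2/20603305146 ≈ 4.0222e-6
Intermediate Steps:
G(M, E) = -3 + M + 3*E² (G(M, E) = -3 + ((E*3)*E + M) = -3 + ((3*E)*E + M) = -3 + (3*E² + M) = -3 + (M + 3*E²) = -3 + M + 3*E²)
a = 8352 (a = 48*174 = 8352)
1/(G(√(68 - 50), -283) + a) = 1/((-3 + √(68 - 50) + 3*(-283)²) + 8352) = 1/((-3 + √18 + 3*80089) + 8352) = 1/((-3 + 3*√2 + 240267) + 8352) = 1/((240264 + 3*√2) + 8352) = 1/(248616 + 3*√2)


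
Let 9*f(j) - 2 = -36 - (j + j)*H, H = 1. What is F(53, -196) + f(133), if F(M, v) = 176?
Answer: 428/3 ≈ 142.67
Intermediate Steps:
f(j) = -34/9 - 2*j/9 (f(j) = 2/9 + (-36 - (j + j))/9 = 2/9 + (-36 - 2*j)/9 = 2/9 + (-4 - 2*j/9) = -34/9 - 2*j/9)
F(53, -196) + f(133) = 176 + (-34/9 - 2/9*133) = 176 + (-34/9 - 266/9) = 176 - 100/3 = 428/3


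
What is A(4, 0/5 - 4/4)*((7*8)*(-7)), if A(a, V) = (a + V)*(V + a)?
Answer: -3528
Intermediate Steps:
A(a, V) = (V + a)² (A(a, V) = (V + a)*(V + a) = (V + a)²)
A(4, 0/5 - 4/4)*((7*8)*(-7)) = ((0/5 - 4/4) + 4)²*((7*8)*(-7)) = ((0*(⅕) - 4*¼) + 4)²*(56*(-7)) = ((0 - 1) + 4)²*(-392) = (-1 + 4)²*(-392) = 3²*(-392) = 9*(-392) = -3528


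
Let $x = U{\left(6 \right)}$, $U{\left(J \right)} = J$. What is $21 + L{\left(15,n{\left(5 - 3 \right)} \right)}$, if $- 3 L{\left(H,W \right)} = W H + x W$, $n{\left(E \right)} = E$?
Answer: $7$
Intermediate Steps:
$x = 6$
$L{\left(H,W \right)} = - 2 W - \frac{H W}{3}$ ($L{\left(H,W \right)} = - \frac{W H + 6 W}{3} = - \frac{H W + 6 W}{3} = - \frac{6 W + H W}{3} = - 2 W - \frac{H W}{3}$)
$21 + L{\left(15,n{\left(5 - 3 \right)} \right)} = 21 - \frac{\left(5 - 3\right) \left(6 + 15\right)}{3} = 21 - \frac{1}{3} \left(5 - 3\right) 21 = 21 - \frac{2}{3} \cdot 21 = 21 - 14 = 7$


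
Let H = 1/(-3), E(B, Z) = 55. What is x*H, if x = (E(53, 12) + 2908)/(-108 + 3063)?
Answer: -2963/8865 ≈ -0.33424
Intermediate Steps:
H = -1/3 ≈ -0.33333
x = 2963/2955 (x = (55 + 2908)/(-108 + 3063) = 2963/2955 ≈ 1.0027)
x*H = (2963/2955)*(-1/3) = -2963/8865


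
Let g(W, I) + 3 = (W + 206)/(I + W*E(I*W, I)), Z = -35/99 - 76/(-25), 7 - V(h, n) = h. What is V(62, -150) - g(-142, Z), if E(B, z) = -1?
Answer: -18779548/358099 ≈ -52.442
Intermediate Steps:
V(h, n) = 7 - h
Z = 6649/2475 (Z = -35*1/99 - 76*(-1/25) = -35/99 + 76/25 = 6649/2475 ≈ 2.6865)
g(W, I) = -3 + (206 + W)/(I - W) (g(W, I) = -3 + (W + 206)/(I + W*(-1)) = -3 + (206 + W)/(I - W))
V(62, -150) - g(-142, Z) = (7 - 1*62) - (206 - 3*6649/2475 + 4*(-142))/(6649/2475 - 1*(-142)) = (7 - 62) - (206 - 6649/825 - 568)/(6649/2475 + 142) = -55 - (-305299)/(358099/2475*825) = -55 - 2475*(-305299)/(358099*825) = -55 - 1*(-915897/358099) = -55 + 915897/358099 = -18779548/358099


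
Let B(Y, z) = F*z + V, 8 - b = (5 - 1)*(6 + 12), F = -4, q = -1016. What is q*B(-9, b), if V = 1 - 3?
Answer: -258064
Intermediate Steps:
V = -2
b = -64 (b = 8 - (5 - 1)*(6 + 12) = 8 - 4*18 = 8 - 1*72 = 8 - 72 = -64)
B(Y, z) = -2 - 4*z (B(Y, z) = -4*z - 2 = -2 - 4*z)
q*B(-9, b) = -1016*(-2 - 4*(-64)) = -1016*(-2 + 256) = -1016*254 = -258064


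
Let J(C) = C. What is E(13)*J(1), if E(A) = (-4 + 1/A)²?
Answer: 2601/169 ≈ 15.391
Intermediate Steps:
E(A) = (-4 + 1/A)²
E(13)*J(1) = ((-1 + 4*13)²/13²)*1 = ((-1 + 52)²/169)*1 = ((1/169)*51²)*1 = ((1/169)*2601)*1 = (2601/169)*1 = 2601/169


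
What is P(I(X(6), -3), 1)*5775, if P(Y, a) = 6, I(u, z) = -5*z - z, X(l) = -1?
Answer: 34650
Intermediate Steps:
I(u, z) = -6*z
P(I(X(6), -3), 1)*5775 = 6*5775 = 34650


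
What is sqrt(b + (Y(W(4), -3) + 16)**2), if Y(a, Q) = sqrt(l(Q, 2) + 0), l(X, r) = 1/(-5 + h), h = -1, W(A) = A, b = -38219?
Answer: sqrt(-1366674 + 192*I*sqrt(6))/6 ≈ 0.033525 + 194.84*I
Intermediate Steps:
l(X, r) = -1/6 (l(X, r) = 1/(-5 - 1) = 1/(-6) = -1/6)
Y(a, Q) = I*sqrt(6)/6 (Y(a, Q) = sqrt(-1/6 + 0) = sqrt(-1/6) = I*sqrt(6)/6)
sqrt(b + (Y(W(4), -3) + 16)**2) = sqrt(-38219 + (I*sqrt(6)/6 + 16)**2) = sqrt(-38219 + (16 + I*sqrt(6)/6)**2)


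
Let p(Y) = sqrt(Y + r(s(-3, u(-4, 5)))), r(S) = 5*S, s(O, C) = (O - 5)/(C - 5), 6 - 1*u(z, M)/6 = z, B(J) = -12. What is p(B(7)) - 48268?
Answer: -48268 + 2*I*sqrt(385)/11 ≈ -48268.0 + 3.5675*I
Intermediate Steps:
u(z, M) = 36 - 6*z
s(O, C) = (-5 + O)/(-5 + C)
p(Y) = sqrt(-8/11 + Y) (p(Y) = sqrt(Y + 5*((-5 - 3)/(-5 + (36 - 6*(-4))))) = sqrt(Y + 5*(-8/(-5 + (36 + 24)))) = sqrt(Y + 5*(-8/(-5 + 60))) = sqrt(Y + 5*(-8/55)) = sqrt(Y - 8/11) = sqrt(-8/11 + Y))
p(B(7)) - 48268 = sqrt(-88 + 121*(-12))/11 - 48268 = sqrt(-88 - 1452)/11 - 48268 = sqrt(-1540)/11 - 48268 = (2*I*sqrt(385))/11 - 48268 = 2*I*sqrt(385)/11 - 48268 = -48268 + 2*I*sqrt(385)/11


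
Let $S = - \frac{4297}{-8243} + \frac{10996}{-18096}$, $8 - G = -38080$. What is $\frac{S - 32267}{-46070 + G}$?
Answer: $\frac{1203282630023}{297659412024} \approx 4.0425$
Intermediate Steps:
$G = 38088$ ($G = 8 - -38080 = 8 + 38080 = 38088$)
$S = - \frac{3220379}{37291332}$ ($S = \left(-4297\right) \left(- \frac{1}{8243}\right) + 10996 \left(- \frac{1}{18096}\right) = \frac{4297}{8243} - \frac{2749}{4524} = - \frac{3220379}{37291332} \approx -0.086357$)
$\frac{S - 32267}{-46070 + G} = \frac{- \frac{3220379}{37291332} - 32267}{-46070 + 38088} = - \frac{1203282630023}{37291332 \left(-7982\right)} = \left(- \frac{1203282630023}{37291332}\right) \left(- \frac{1}{7982}\right) = \frac{1203282630023}{297659412024}$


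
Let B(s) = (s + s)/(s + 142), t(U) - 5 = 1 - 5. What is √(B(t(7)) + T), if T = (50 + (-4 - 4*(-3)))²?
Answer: √68790722/143 ≈ 58.000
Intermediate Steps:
t(U) = 1 (t(U) = 5 + (1 - 5) = 5 - 4 = 1)
B(s) = 2*s/(142 + s) (B(s) = (2*s)/(142 + s) = 2*s/(142 + s))
T = 3364 (T = (50 + (-4 + 12))² = (50 + 8)² = 58² = 3364)
√(B(t(7)) + T) = √(2*1/(142 + 1) + 3364) = √(2*1/143 + 3364) = √(2*1*(1/143) + 3364) = √(2/143 + 3364) = √(481054/143) = √68790722/143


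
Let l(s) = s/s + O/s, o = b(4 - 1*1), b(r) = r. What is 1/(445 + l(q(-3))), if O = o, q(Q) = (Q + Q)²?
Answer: 12/5353 ≈ 0.0022417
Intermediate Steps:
q(Q) = 4*Q² (q(Q) = (2*Q)² = 4*Q²)
o = 3 (o = 4 - 1*1 = 4 - 1 = 3)
O = 3
l(s) = 1 + 3/s (l(s) = s/s + 3/s = 1 + 3/s)
1/(445 + l(q(-3))) = 1/(445 + (3 + 4*(-3)²)/((4*(-3)²))) = 1/(445 + (3 + 4*9)/((4*9))) = 1/(445 + (3 + 36)/36) = 1/(445 + (1/36)*39) = 1/(445 + 13/12) = 1/(5353/12) = 12/5353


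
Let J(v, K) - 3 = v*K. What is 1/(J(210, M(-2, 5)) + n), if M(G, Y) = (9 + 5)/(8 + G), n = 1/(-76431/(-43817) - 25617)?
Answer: 1122383658/553335099577 ≈ 0.0020284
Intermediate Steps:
n = -43817/1122383658 (n = 1/(-76431*(-1/43817) - 25617) = 1/(76431/43817 - 25617) = 1/(-1122383658/43817) = -43817/1122383658 ≈ -3.9039e-5)
M(G, Y) = 14/(8 + G)
J(v, K) = 3 + K*v (J(v, K) = 3 + v*K = 3 + K*v)
1/(J(210, M(-2, 5)) + n) = 1/((3 + (14/(8 - 2))*210) - 43817/1122383658) = 1/((3 + (14/6)*210) - 43817/1122383658) = 1/((3 + (14*(1/6))*210) - 43817/1122383658) = 1/((3 + (7/3)*210) - 43817/1122383658) = 1/((3 + 490) - 43817/1122383658) = 1/(493 - 43817/1122383658) = 1/(553335099577/1122383658) = 1122383658/553335099577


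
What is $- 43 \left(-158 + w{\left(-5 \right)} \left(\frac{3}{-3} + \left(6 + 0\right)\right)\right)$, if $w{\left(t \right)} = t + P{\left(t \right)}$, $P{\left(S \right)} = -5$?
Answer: $8944$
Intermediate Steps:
$w{\left(t \right)} = -5 + t$ ($w{\left(t \right)} = t - 5 = -5 + t$)
$- 43 \left(-158 + w{\left(-5 \right)} \left(\frac{3}{-3} + \left(6 + 0\right)\right)\right) = - 43 \left(-158 + \left(-5 - 5\right) \left(\frac{3}{-3} + \left(6 + 0\right)\right)\right) = - 43 \left(-158 - 10 \left(3 \left(- \frac{1}{3}\right) + 6\right)\right) = - 43 \left(-158 - 10 \left(-1 + 6\right)\right) = - 43 \left(-158 - 50\right) = \left(-43\right) \left(-208\right) = 8944$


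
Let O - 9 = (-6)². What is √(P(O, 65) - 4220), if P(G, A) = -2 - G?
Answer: I*√4267 ≈ 65.322*I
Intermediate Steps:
O = 45 (O = 9 + (-6)² = 9 + 36 = 45)
√(P(O, 65) - 4220) = √((-2 - 1*45) - 4220) = √((-2 - 45) - 4220) = √(-47 - 4220) = √(-4267) = I*√4267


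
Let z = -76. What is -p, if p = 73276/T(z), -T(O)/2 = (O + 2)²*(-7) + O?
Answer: -18319/19204 ≈ -0.95392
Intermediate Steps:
T(O) = -2*O + 14*(2 + O)² (T(O) = -2*((O + 2)²*(-7) + O) = -2*((2 + O)²*(-7) + O) = -2*(-7*(2 + O)² + O) = -2*(O - 7*(2 + O)²) = -2*O + 14*(2 + O)²)
p = 18319/19204 (p = 73276/(-2*(-76) + 14*(2 - 76)²) = 73276/(152 + 14*(-74)²) = 73276/(152 + 14*5476) = 73276/(152 + 76664) = 73276/76816 = 73276*(1/76816) = 18319/19204 ≈ 0.95392)
-p = -1*18319/19204 = -18319/19204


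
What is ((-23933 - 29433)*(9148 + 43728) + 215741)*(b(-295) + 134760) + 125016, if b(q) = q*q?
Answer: -625780765676859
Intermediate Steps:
b(q) = q²
((-23933 - 29433)*(9148 + 43728) + 215741)*(b(-295) + 134760) + 125016 = ((-23933 - 29433)*(9148 + 43728) + 215741)*((-295)² + 134760) + 125016 = (-53366*52876 + 215741)*(87025 + 134760) + 125016 = (-2821780616 + 215741)*221785 + 125016 = -2821564875*221785 + 125016 = -625780765801875 + 125016 = -625780765676859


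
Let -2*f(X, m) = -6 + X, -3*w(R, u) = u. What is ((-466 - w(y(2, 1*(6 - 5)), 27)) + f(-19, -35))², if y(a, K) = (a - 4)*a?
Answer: 790321/4 ≈ 1.9758e+5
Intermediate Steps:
y(a, K) = a*(-4 + a) (y(a, K) = (-4 + a)*a = a*(-4 + a))
w(R, u) = -u/3
f(X, m) = 3 - X/2 (f(X, m) = -(-6 + X)/2 = 3 - X/2)
((-466 - w(y(2, 1*(6 - 5)), 27)) + f(-19, -35))² = ((-466 - (-1)*27/3) + (3 - ½*(-19)))² = ((-466 - 1*(-9)) + (3 + 19/2))² = ((-466 + 9) + 25/2)² = (-457 + 25/2)² = (-889/2)² = 790321/4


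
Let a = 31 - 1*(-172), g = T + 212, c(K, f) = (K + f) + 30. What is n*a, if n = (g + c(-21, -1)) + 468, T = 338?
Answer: 208278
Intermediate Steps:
c(K, f) = 30 + K + f
g = 550 (g = 338 + 212 = 550)
a = 203 (a = 31 + 172 = 203)
n = 1026 (n = (550 + (30 - 21 - 1)) + 468 = (550 + 8) + 468 = 558 + 468 = 1026)
n*a = 1026*203 = 208278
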